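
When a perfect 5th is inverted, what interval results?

P4

The rule of nine gives the new number: 9 − 5 = 4, so a fifth becomes a fourth.
Quality inverts too: perfect stays perfect. That makes the inversion a perfect fourth.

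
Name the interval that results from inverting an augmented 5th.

The rule of nine gives the new number: 9 − 5 = 4, so a fifth becomes a fourth.
The quality also flips — augmented becomes diminished — giving a diminished fourth.

diminished 4th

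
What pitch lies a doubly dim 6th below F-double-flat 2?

A 1

Six letter names down from F: A.
Moving 6 semitones down from Fbb2 (the size of a doubly diminished sixth) reaches A1.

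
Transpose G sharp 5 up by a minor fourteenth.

F sharp 7

The fourteenth's letter: G up seven letter names plus an octave → F.
Moving 22 semitones up from G#5 (the size of a minor fourteenth) reaches F#7.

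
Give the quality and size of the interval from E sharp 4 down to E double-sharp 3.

Descending from E#4 to E##3 is the same interval as ascending E##3 to E#4.
E to E is the same letter name, plus an octave — that makes it an octave of some quality.
E##3 to E#4 spans 11 semitones — one semitone narrower than the perfect octave (12) — giving a diminished octave.

d8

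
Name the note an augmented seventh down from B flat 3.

C double-flat 3

The seventh takes the letter from B down to C.
An augmented seventh spans 12 semitones, so from Bb3 the target pitch is Cbb3.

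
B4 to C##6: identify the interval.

augmented 9th

B to C spans two letter names (B-C), plus an octave, so the interval is some kind of ninth.
A major ninth would be 14 semitones; B4 to C##6 is 15, one semitone wider, so the interval is augmented.
(Equivalently, a compound augmented second: an augmented second plus an octave.)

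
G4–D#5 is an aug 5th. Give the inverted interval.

The rule of nine gives the new number: 9 − 5 = 4, so a fifth becomes a fourth.
The quality also flips — augmented becomes diminished — giving a diminished fourth.

d4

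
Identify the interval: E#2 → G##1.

Descending from E#2 to G##1 is the same interval as ascending G##1 to E#2.
G to E spans six letter names (G-A-B-C-D-E) — that makes it a sixth of some quality.
G##1 to E#2 is 8 semitones, a half step short of the major sixth (9), so this is minor.

m6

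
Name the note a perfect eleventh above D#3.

The eleventh's letter: D up four letter names plus an octave → G.
Moving 17 semitones up from D#3 (the size of a perfect eleventh) reaches G#4.

G#4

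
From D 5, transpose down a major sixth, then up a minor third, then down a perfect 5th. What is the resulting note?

D flat 4

D5 down a major sixth → F4 (9 semitones).
A minor third up from F4 is Ab4.
A perfect fifth down from Ab4 is Db4.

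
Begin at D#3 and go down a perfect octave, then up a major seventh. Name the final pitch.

Down a perfect octave from D#3: D#2 (12 semitones down).
A major seventh up from D#2 is C##3.

C##3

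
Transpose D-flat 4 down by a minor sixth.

F 3

Counting six letter names down from D lands on F.
A minor sixth spans 8 semitones, so from Db4 the target pitch is F3.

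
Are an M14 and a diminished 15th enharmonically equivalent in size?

A major fourteenth spans 23 semitones, and a diminished fifteenth also spans 23 semitones — they're enharmonic.

Yes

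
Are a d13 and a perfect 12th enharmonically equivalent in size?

Yes

Both span 19 semitones: a diminished thirteenth and a perfect twelfth are the same chromatic distance.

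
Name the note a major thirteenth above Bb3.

G5

The thirteenth's letter: B up six letter names plus an octave → G.
A major thirteenth spans 21 semitones, so from Bb3 the target pitch is G5.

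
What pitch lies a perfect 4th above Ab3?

Counting four letter names up from A lands on D.
A perfect fourth spans 5 semitones, so from Ab3 the target pitch is Db4.

Db4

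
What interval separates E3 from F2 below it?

Descending from E3 to F2 is the same interval as ascending F2 to E3.
F to E spans seven letter names (F-G-A-B-C-D-E), so the interval is some kind of seventh.
The major seventh spans 11 semitones, and F2 to E3 is exactly 11 semitones — so this is a major seventh.

M7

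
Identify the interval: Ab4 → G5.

M7

A to G spans seven letter names (A-B-C-D-E-F-G) — that makes it a seventh of some quality.
Ab4 to G5 is 11 semitones, matching the major seventh exactly, so the quality is major.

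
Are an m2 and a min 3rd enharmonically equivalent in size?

A minor second is 1 semitone but a minor third is 3 semitones — different sizes.

No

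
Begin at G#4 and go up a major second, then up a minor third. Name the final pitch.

C#5

Up a major second from G#4: A#4 (2 semitones up).
A minor third up from A#4 is C#5.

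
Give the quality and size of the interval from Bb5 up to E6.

augmented fourth

B to E spans four letter names (B-C-D-E): a fourth.
Bb5 to E6 spans 6 semitones — one semitone wider than the perfect fourth (5) — giving an augmented fourth.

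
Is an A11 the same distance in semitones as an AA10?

Yes

Both span 18 semitones: an augmented eleventh and a doubly augmented tenth are the same chromatic distance.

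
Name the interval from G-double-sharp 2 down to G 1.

AA8

Descending from G##2 to G1 is the same interval as ascending G1 to G##2.
G to G is the same letter name, plus an octave, so the interval is some kind of octave.
The perfect octave is 12 semitones; here we have 14, two semitones wider: doubly augmented.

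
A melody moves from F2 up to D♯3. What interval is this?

augmented sixth

F to D spans six letter names (F-G-A-B-C-D): a sixth.
F2 to D#3 spans 10 semitones — one semitone wider than the major sixth (9) — giving an augmented sixth.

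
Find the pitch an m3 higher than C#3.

E3

Counting three letter names up from C lands on E.
Moving 3 semitones up from C#3 (the size of a minor third) reaches E3.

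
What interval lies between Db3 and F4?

major 10th

D to F spans three letter names (D-E-F), plus an octave, so the interval is some kind of tenth.
Db3 to F4 is 16 semitones, matching the major tenth exactly, so the quality is major.
(Equivalently, a compound major third: a major third plus an octave.)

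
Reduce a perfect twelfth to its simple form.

perfect 5th

Take out an octave (7 from the number): 12 − 7 = 5.
Quality carries through unchanged, so the simple form is a perfect fifth.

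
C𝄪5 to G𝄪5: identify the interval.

C to G spans five letter names (C-D-E-F-G) — that makes it a fifth of some quality.
C##5 to G##5 is 7 semitones, matching the perfect fifth exactly, so the quality is perfect.

perfect 5th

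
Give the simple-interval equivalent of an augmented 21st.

Subtracting seven from the interval number removes an octave: 21 − 14 = 7.
So an augmented twenty-first is 2 octaves plus an augmented seventh. The quality is unchanged.

augmented 7th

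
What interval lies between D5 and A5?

P5

D to A spans five letter names (D-E-F-G-A), so the interval is some kind of fifth.
D5 to A5 is 7 semitones, matching the perfect fifth exactly, so the quality is perfect.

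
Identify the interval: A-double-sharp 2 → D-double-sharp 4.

A to D spans four letter names (A-B-C-D), plus an octave: an eleventh.
The perfect eleventh spans 17 semitones, and A##2 to D##4 is exactly 17 semitones — so this is a perfect eleventh.
(Equivalently, a compound perfect fourth: a perfect fourth plus an octave.)

perfect eleventh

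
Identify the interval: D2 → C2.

Descending from D2 to C2 is the same interval as ascending C2 to D2.
C to D spans two letter names (C-D) — that makes it a second of some quality.
Counting semitones, C2→D2 is 2, which is the major second.

major second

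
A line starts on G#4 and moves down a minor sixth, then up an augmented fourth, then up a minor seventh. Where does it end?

D##5

A minor sixth down from G#4 is B#3.
An augmented fourth up from B#3 is E##4.
A minor seventh up from E##4 is D##5.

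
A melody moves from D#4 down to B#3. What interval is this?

Descending from D#4 to B#3 is the same interval as ascending B#3 to D#4.
B to D spans three letter names (B-C-D): a third.
A major third would be 4 semitones, but B#3 to D#4 is 3 — one semitone narrower, making it a minor third.

minor third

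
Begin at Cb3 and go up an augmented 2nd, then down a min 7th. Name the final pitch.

E2

Cb3 up an augmented second → D3 (3 semitones).
D3 down a minor seventh → E2 (10 semitones).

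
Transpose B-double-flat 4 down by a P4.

Four letter names down from B: F.
A perfect fourth spans 5 semitones, so from Bbb4 the target pitch is Fb4.

F-flat 4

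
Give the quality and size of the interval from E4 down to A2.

P12

Descending from E4 to A2 is the same interval as ascending A2 to E4.
A to E spans five letter names (A-B-C-D-E), plus an octave — that makes it a twelfth of some quality.
A2 to E4 is 19 semitones, matching the perfect twelfth exactly, so the quality is perfect.
(Equivalently, a compound perfect fifth: a perfect fifth plus an octave.)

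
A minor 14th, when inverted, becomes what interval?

M2

First reduce the compound minor fourteenth to its simple form, a minor seventh.
Inverted interval numbers add to nine, so a seventh pairs with a second (7 + 2 = 9).
Quality inverts too: minor becomes major. That makes the inversion a major second.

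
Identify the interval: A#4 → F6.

d13

A to F spans six letter names (A-B-C-D-E-F), plus an octave: a thirteenth.
The major thirteenth is 21 semitones; here we have 19, two semitones narrower: diminished.
(Equivalently, a compound diminished sixth: a diminished sixth plus an octave.)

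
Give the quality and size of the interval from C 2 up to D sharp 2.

C to D spans two letter names (C-D) — that makes it a second of some quality.
A major second would be 2 semitones; C2 to D#2 is 3, one semitone wider, so the interval is augmented.

augmented second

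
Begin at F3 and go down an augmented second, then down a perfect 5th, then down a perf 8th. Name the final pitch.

An augmented second down from F3 is Ebb3.
Down a perfect fifth from Ebb3: Abb2 (7 semitones down).
A perfect octave down from Abb2 is Abb1.

Abb1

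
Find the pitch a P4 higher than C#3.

Four letter names up from C: F.
A perfect fourth is 5 semitones; 5 semitones up from C#3 gives F#3.

F#3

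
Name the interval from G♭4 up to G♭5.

P8

G to G is the same letter name, plus an octave — that makes it an octave of some quality.
The perfect octave spans 12 semitones, and Gb4 to Gb5 is exactly 12 semitones — so this is a perfect octave.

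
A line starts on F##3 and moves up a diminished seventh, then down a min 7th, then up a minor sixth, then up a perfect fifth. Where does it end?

A4

Up a diminished seventh from F##3: E4 (9 semitones up).
A minor seventh down from E4 is F#3.
Up a minor sixth from F#3: D4 (8 semitones up).
A perfect fifth up from D4 is A4.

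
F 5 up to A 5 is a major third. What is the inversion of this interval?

The rule of nine gives the new number: 9 − 3 = 6, so a third becomes a sixth.
And major becomes minor under inversion, so we get a minor sixth.

m6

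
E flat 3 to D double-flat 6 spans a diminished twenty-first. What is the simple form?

d7

Take out 2 octaves (14 from the number): 21 − 14 = 7.
Quality carries through unchanged, so the simple form is a diminished seventh.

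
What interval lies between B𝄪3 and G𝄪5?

B to G spans six letter names (B-C-D-E-F-G), plus an octave — that makes it a thirteenth of some quality.
At 20 semitones, B##3→G##5 falls one short of a major thirteenth: minor.
(Equivalently, a compound minor sixth: a minor sixth plus an octave.)

minor 13th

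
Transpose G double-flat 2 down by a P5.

C double-flat 2

Five letter names down from G: C.
A perfect fifth spans 7 semitones, so from Gbb2 the target pitch is Cbb2.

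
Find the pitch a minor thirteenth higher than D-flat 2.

Counting six letter names plus an octave up from D lands on B.
A minor thirteenth spans 20 semitones, so from Db2 the target pitch is Bbb3.

B-double-flat 3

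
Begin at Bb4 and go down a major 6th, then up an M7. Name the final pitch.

C5

A major sixth down from Bb4 is Db4.
A major seventh up from Db4 is C5.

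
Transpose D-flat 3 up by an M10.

The tenth's letter: D up three letter names plus an octave → F.
Moving 16 semitones up from Db3 (the size of a major tenth) reaches F4.

F 4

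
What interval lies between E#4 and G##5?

major 10th

E to G spans three letter names (E-F-G), plus an octave — that makes it a tenth of some quality.
The major tenth spans 16 semitones, and E#4 to G##5 is exactly 16 semitones — so this is a major tenth.
(Equivalently, a compound major third: a major third plus an octave.)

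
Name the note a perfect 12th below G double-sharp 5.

The twelfth's letter: G down five letter names plus an octave → C.
A perfect twelfth is 19 semitones; 19 semitones down from G##5 gives C##4.

C double-sharp 4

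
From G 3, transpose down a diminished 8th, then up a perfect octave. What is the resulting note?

G sharp 3

A diminished octave down from G3 is G#2.
A perfect octave up from G#2 is G#3.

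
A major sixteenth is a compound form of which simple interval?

M2

Take out 2 octaves (14 from the number): 16 − 14 = 2.
So a major sixteenth is 2 octaves plus a major second. The quality is unchanged.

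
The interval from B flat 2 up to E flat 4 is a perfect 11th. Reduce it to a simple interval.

Take out an octave (7 from the number): 11 − 7 = 4.
That makes a perfect eleventh a compound perfect fourth — an octave plus a perfect fourth.

perfect 4th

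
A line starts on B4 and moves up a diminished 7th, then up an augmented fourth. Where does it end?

D6

B4 up a diminished seventh → Ab5 (9 semitones).
An augmented fourth up from Ab5 is D6.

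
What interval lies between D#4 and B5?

D to B spans six letter names (D-E-F-G-A-B), plus an octave: a thirteenth.
A major thirteenth would be 21 semitones, but D#4 to B5 is 20 — one semitone narrower, making it a minor thirteenth.
(Equivalently, a compound minor sixth: a minor sixth plus an octave.)

m13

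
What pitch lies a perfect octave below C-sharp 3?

An octave keeps the letter name C, an octave down from C.
A perfect octave is 12 semitones; 12 semitones down from C#3 gives C#2.

C-sharp 2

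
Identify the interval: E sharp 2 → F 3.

E to F spans two letter names (E-F), plus an octave, so the interval is some kind of ninth.
A major ninth would be 14 semitones; E#2 to F3 is 12, two semitones narrower, so the interval is diminished.

diminished ninth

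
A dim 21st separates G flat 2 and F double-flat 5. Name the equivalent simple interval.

diminished 7th

Take out 2 octaves (14 from the number): 21 − 14 = 7.
So a diminished twenty-first is 2 octaves plus a diminished seventh. The quality is unchanged.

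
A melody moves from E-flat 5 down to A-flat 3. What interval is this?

perfect 12th

Descending from Eb5 to Ab3 is the same interval as ascending Ab3 to Eb5.
A to E spans five letter names (A-B-C-D-E), plus an octave, so the interval is some kind of twelfth.
The perfect twelfth spans 19 semitones, and Ab3 to Eb5 is exactly 19 semitones — so this is a perfect twelfth.
(Equivalently, a compound perfect fifth: a perfect fifth plus an octave.)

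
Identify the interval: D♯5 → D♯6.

D to D is the same letter name, plus an octave — that makes it an octave of some quality.
Counting semitones, D#5→D#6 is 12, which is the perfect octave.

perfect octave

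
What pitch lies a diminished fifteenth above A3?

Ab5

The letter stays A (same as the start), shifted two octaves up.
A diminished fifteenth is 23 semitones; 23 semitones up from A3 gives Ab5.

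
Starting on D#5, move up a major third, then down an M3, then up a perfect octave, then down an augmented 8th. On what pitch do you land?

D5

D#5 up a major third → F##5 (4 semitones).
F##5 down a major third → D#5 (4 semitones).
A perfect octave up from D#5 is D#6.
Down an augmented octave from D#6: D5 (13 semitones down).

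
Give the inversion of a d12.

First reduce the compound diminished twelfth to its simple form, a diminished fifth.
The rule of nine gives the new number: 9 − 5 = 4, so a fifth becomes a fourth.
Quality inverts too: diminished becomes augmented. That makes the inversion an augmented fourth.

augmented fourth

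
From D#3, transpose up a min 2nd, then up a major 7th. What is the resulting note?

Up a minor second from D#3: E3 (1 semitone up).
E3 up a major seventh → D#4 (11 semitones).

D#4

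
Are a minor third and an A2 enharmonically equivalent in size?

A minor third = 3 semitones = an augmented second; enharmonically equal.

Yes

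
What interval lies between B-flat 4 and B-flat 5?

perfect 8th

B to B is the same letter name, plus an octave — that makes it an octave of some quality.
Counting semitones, Bb4→Bb5 is 12, which is the perfect octave.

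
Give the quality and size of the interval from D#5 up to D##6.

augmented octave

D to D is the same letter name, plus an octave: an octave.
D#5 to D##6 spans 13 semitones — one semitone wider than the perfect octave (12) — giving an augmented octave.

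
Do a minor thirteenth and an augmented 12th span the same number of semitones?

A minor thirteenth spans 20 semitones, and an augmented twelfth also spans 20 semitones — they're enharmonic.

Yes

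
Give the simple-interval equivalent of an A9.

Subtracting seven from the interval number removes an octave: 9 − 7 = 2.
That makes an augmented ninth a compound augmented second — an octave plus an augmented second.

augmented second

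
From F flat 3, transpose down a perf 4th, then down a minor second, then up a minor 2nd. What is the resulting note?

C flat 3

Down a perfect fourth from Fb3: Cb3 (5 semitones down).
Cb3 down a minor second → Bb2 (1 semitone).
A minor second up from Bb2 is Cb3.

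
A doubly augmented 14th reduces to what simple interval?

Subtracting seven from the interval number removes an octave: 14 − 7 = 7.
That makes a doubly augmented fourteenth a compound doubly augmented seventh — an octave plus a doubly augmented seventh.

doubly augmented seventh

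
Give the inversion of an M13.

minor third

First reduce the compound major thirteenth to its simple form, a major sixth.
Inverted interval numbers add to nine, so a sixth pairs with a third (6 + 3 = 9).
The quality also flips — major becomes minor — giving a minor third.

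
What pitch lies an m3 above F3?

Counting three letter names up from F lands on A.
A minor third spans 3 semitones, so from F3 the target pitch is Ab3.

Ab3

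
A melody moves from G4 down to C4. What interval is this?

Descending from G4 to C4 is the same interval as ascending C4 to G4.
C to G spans five letter names (C-D-E-F-G): a fifth.
C4 to G4 is 7 semitones, matching the perfect fifth exactly, so the quality is perfect.

P5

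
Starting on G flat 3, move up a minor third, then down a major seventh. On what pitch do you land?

Up a minor third from Gb3: Bbb3 (3 semitones up).
A major seventh down from Bbb3 is Cbb3.

C double-flat 3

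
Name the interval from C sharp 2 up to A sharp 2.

C to A spans six letter names (C-D-E-F-G-A) — that makes it a sixth of some quality.
C#2 to A#2 is 9 semitones, matching the major sixth exactly, so the quality is major.

major 6th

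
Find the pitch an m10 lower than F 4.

D 3

Counting three letter names plus an octave down from F lands on D.
Moving 15 semitones down from F4 (the size of a minor tenth) reaches D3.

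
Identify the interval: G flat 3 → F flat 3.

M2

Descending from Gb3 to Fb3 is the same interval as ascending Fb3 to Gb3.
F to G spans two letter names (F-G), so the interval is some kind of second.
Fb3 to Gb3 is 2 semitones, matching the major second exactly, so the quality is major.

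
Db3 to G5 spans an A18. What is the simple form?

augmented 4th

Take out 2 octaves (14 from the number): 18 − 14 = 4.
So an augmented eighteenth is 2 octaves plus an augmented fourth. The quality is unchanged.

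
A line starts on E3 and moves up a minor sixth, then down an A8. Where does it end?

Up a minor sixth from E3: C4 (8 semitones up).
C4 down an augmented octave → Cb3 (13 semitones).

Cb3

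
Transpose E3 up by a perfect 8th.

E4

An octave keeps the letter name E, an octave up from E.
Moving 12 semitones up from E3 (the size of a perfect octave) reaches E4.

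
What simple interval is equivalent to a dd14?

dd7

Each octave removed subtracts seven from the number: 14 − 7 = 7.
So a doubly diminished fourteenth is an octave plus a doubly diminished seventh. The quality is unchanged.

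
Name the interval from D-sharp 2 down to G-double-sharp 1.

diminished fifth

Descending from D#2 to G##1 is the same interval as ascending G##1 to D#2.
G to D spans five letter names (G-A-B-C-D): a fifth.
G##1 to D#2 spans 6 semitones — one semitone narrower than the perfect fifth (7) — giving a diminished fifth.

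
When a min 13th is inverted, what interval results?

First reduce the compound minor thirteenth to its simple form, a minor sixth.
Inverted interval numbers add to nine, so a sixth pairs with a third (6 + 3 = 9).
The quality also flips — minor becomes major — giving a major third.

major 3rd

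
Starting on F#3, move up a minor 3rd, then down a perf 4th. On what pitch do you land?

E3

F#3 up a minor third → A3 (3 semitones).
A3 down a perfect fourth → E3 (5 semitones).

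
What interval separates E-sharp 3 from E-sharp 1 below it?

Descending from E#3 to E#1 is the same interval as ascending E#1 to E#3.
E to E is the same letter name, plus 2 octaves: a fifteenth.
E#1 to E#3 is 24 semitones, matching the perfect fifteenth exactly, so the quality is perfect.
(Equivalently, a compound perfect octave: a perfect octave plus an octave.)

perfect fifteenth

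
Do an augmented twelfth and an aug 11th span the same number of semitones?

No

An augmented twelfth spans 20 semitones; an augmented eleventh spans 18 semitones. They differ by 2.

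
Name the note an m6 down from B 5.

Six letter names down from B: D.
A minor sixth spans 8 semitones, so from B5 the target pitch is D#5.

D sharp 5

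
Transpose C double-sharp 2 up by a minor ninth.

D sharp 3

Counting two letter names plus an octave up from C lands on D.
Moving 13 semitones up from C##2 (the size of a minor ninth) reaches D#3.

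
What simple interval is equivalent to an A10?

Each octave removed subtracts seven from the number: 10 − 7 = 3.
Quality carries through unchanged, so the simple form is an augmented third.

augmented third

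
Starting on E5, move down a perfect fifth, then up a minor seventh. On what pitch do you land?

Down a perfect fifth from E5: A4 (7 semitones down).
A4 up a minor seventh → G5 (10 semitones).

G5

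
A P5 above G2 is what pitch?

Counting five letter names up from G lands on D.
Moving 7 semitones up from G2 (the size of a perfect fifth) reaches D3.

D3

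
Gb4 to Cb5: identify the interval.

G to C spans four letter names (G-A-B-C), so the interval is some kind of fourth.
The perfect fourth spans 5 semitones, and Gb4 to Cb5 is exactly 5 semitones — so this is a perfect fourth.

P4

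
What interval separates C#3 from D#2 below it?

minor 7th

Descending from C#3 to D#2 is the same interval as ascending D#2 to C#3.
D to C spans seven letter names (D-E-F-G-A-B-C), so the interval is some kind of seventh.
A major seventh would be 11 semitones, but D#2 to C#3 is 10 — one semitone narrower, making it a minor seventh.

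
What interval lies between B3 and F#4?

P5

B to F spans five letter names (B-C-D-E-F): a fifth.
The perfect fifth spans 7 semitones, and B3 to F#4 is exactly 7 semitones — so this is a perfect fifth.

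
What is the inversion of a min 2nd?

Interval numbers invert to sum to nine: 2 + 7 = 9, so a second inverts to a seventh.
The quality also flips — minor becomes major — giving a major seventh.

major 7th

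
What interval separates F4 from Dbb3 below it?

Descending from F4 to Dbb3 is the same interval as ascending Dbb3 to F4.
D to F spans three letter names (D-E-F), plus an octave, so the interval is some kind of tenth.
Dbb3 to F4 spans 17 semitones — one semitone wider than the major tenth (16) — giving an augmented tenth.
(Equivalently, a compound augmented third: an augmented third plus an octave.)

augmented tenth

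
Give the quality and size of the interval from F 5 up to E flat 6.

minor seventh

F to E spans seven letter names (F-G-A-B-C-D-E) — that makes it a seventh of some quality.
At 10 semitones, F5→Eb6 falls one short of a major seventh: minor.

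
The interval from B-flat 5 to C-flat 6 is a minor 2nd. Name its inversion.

Interval numbers invert to sum to nine: 2 + 7 = 9, so a second inverts to a seventh.
The quality also flips — minor becomes major — giving a major seventh.

major 7th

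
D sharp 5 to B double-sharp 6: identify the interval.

D to B spans six letter names (D-E-F-G-A-B), plus an octave: a thirteenth.
A major thirteenth would be 21 semitones; D#5 to B##6 is 22, one semitone wider, so the interval is augmented.
(Equivalently, a compound augmented sixth: an augmented sixth plus an octave.)

augmented thirteenth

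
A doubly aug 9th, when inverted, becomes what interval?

First reduce the compound doubly augmented ninth to its simple form, a doubly augmented second.
The rule of nine gives the new number: 9 − 2 = 7, so a second becomes a seventh.
And doubly augmented becomes doubly diminished under inversion, so we get a doubly diminished seventh.

doubly diminished 7th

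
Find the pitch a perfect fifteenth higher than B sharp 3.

B sharp 5

A fifteenth keeps the letter name B, two octaves up from B.
A perfect fifteenth is 24 semitones; 24 semitones up from B#3 gives B#5.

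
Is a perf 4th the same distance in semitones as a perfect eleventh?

No

A perfect fourth spans 5 semitones; a perfect eleventh spans 17 semitones. They differ by 12.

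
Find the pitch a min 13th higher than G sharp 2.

Six letters up from G (plus an octave) reaches E.
A minor thirteenth is 20 semitones; 20 semitones up from G#2 gives E4.

E 4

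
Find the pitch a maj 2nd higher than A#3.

Counting two letter names up from A lands on B.
A major second spans 2 semitones, so from A#3 the target pitch is B#3.

B#3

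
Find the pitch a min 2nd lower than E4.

D#4

Counting two letter names down from E lands on D.
A minor second is 1 semitone; 1 semitone down from E4 gives D#4.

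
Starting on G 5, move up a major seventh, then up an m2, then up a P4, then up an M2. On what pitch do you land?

Up a major seventh from G5: F#6 (11 semitones up).
Up a minor second from F#6: G6 (1 semitone up).
G6 up a perfect fourth → C7 (5 semitones).
C7 up a major second → D7 (2 semitones).

D 7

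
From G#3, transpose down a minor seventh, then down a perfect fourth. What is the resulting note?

E#2

A minor seventh down from G#3 is A#2.
A perfect fourth down from A#2 is E#2.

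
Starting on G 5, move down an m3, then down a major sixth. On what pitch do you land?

Down a minor third from G5: E5 (3 semitones down).
A major sixth down from E5 is G4.

G 4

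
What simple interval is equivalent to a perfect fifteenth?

Each octave removed subtracts seven from the number: 15 − 7 = 8.
Quality carries through unchanged, so the simple form is a perfect octave.

perfect octave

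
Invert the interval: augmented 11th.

First reduce the compound augmented eleventh to its simple form, an augmented fourth.
The rule of nine gives the new number: 9 − 4 = 5, so a fourth becomes a fifth.
And augmented becomes diminished under inversion, so we get a diminished fifth.

diminished 5th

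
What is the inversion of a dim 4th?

The rule of nine gives the new number: 9 − 4 = 5, so a fourth becomes a fifth.
And diminished becomes augmented under inversion, so we get an augmented fifth.

augmented 5th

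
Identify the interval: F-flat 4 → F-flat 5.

F to F is the same letter name, plus an octave: an octave.
Counting semitones, Fb4→Fb5 is 12, which is the perfect octave.

P8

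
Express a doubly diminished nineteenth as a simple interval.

Subtracting seven from the interval number removes an octave: 19 − 14 = 5.
That makes a doubly diminished nineteenth a compound doubly diminished fifth — 2 octaves plus a doubly diminished fifth.

dd5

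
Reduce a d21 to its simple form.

d7

Take out 2 octaves (14 from the number): 21 − 14 = 7.
So a diminished twenty-first is 2 octaves plus a diminished seventh. The quality is unchanged.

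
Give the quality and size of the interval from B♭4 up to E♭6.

perfect eleventh

B to E spans four letter names (B-C-D-E), plus an octave: an eleventh.
Bb4 to Eb6 is 17 semitones, matching the perfect eleventh exactly, so the quality is perfect.
(Equivalently, a compound perfect fourth: a perfect fourth plus an octave.)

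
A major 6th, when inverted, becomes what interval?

Interval numbers invert to sum to nine: 6 + 3 = 9, so a sixth inverts to a third.
The quality also flips — major becomes minor — giving a minor third.

minor third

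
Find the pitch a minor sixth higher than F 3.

D flat 4

The sixth takes the letter from F up to D.
A minor sixth is 8 semitones; 8 semitones up from F3 gives Db4.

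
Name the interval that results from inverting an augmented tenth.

First reduce the compound augmented tenth to its simple form, an augmented third.
Interval numbers invert to sum to nine: 3 + 6 = 9, so a third inverts to a sixth.
Quality inverts too: augmented becomes diminished. That makes the inversion a diminished sixth.

d6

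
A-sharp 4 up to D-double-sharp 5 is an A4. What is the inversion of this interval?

diminished 5th

Interval numbers invert to sum to nine: 4 + 5 = 9, so a fourth inverts to a fifth.
Quality inverts too: augmented becomes diminished. That makes the inversion a diminished fifth.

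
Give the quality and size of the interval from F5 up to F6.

F to F is the same letter name, plus an octave: an octave.
The perfect octave spans 12 semitones, and F5 to F6 is exactly 12 semitones — so this is a perfect octave.

perfect octave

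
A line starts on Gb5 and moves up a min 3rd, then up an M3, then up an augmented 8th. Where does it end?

D7

A minor third up from Gb5 is Bbb5.
Bbb5 up a major third → Db6 (4 semitones).
Db6 up an augmented octave → D7 (13 semitones).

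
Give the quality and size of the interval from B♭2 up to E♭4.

P11

B to E spans four letter names (B-C-D-E), plus an octave — that makes it an eleventh of some quality.
Bb2 to Eb4 is 17 semitones, matching the perfect eleventh exactly, so the quality is perfect.
(Equivalently, a compound perfect fourth: a perfect fourth plus an octave.)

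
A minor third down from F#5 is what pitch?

D#5

The third takes the letter from F down to D.
Moving 3 semitones down from F#5 (the size of a minor third) reaches D#5.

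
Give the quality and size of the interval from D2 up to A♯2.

augmented 5th

D to A spans five letter names (D-E-F-G-A): a fifth.
D2 to A#2 spans 8 semitones — one semitone wider than the perfect fifth (7) — giving an augmented fifth.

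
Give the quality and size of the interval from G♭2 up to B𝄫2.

G to B spans three letter names (G-A-B), so the interval is some kind of third.
Gb2 to Bbb2 is 3 semitones, a half step short of the major third (4), so this is minor.

m3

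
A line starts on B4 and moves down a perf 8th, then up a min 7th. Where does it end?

A perfect octave down from B4 is B3.
A minor seventh up from B3 is A4.

A4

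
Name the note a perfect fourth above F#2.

B2

The fourth takes the letter from F up to B.
A perfect fourth spans 5 semitones, so from F#2 the target pitch is B2.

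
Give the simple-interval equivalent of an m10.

minor third

Take out an octave (7 from the number): 10 − 7 = 3.
Quality carries through unchanged, so the simple form is a minor third.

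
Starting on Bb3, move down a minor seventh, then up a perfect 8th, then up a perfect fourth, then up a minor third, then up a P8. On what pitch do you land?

A minor seventh down from Bb3 is C3.
Up a perfect octave from C3: C4 (12 semitones up).
Up a perfect fourth from C4: F4 (5 semitones up).
F4 up a minor third → Ab4 (3 semitones).
A perfect octave up from Ab4 is Ab5.

Ab5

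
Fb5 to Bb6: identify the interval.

augmented eleventh

F to B spans four letter names (F-G-A-B), plus an octave: an eleventh.
The perfect eleventh is 17 semitones; here we have 18, one semitone wider: augmented.
(Equivalently, a compound augmented fourth: an augmented fourth plus an octave.)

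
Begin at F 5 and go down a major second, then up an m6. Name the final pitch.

F5 down a major second → Eb5 (2 semitones).
Up a minor sixth from Eb5: Cb6 (8 semitones up).

C flat 6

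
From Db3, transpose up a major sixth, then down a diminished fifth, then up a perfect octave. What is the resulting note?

E4

Db3 up a major sixth → Bb3 (9 semitones).
Down a diminished fifth from Bb3: E3 (6 semitones down).
Up a perfect octave from E3: E4 (12 semitones up).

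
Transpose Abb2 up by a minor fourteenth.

Gbb4

The fourteenth's letter: A up seven letter names plus an octave → G.
A minor fourteenth spans 22 semitones, so from Abb2 the target pitch is Gbb4.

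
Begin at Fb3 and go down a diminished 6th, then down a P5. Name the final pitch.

D2

A diminished sixth down from Fb3 is A2.
A perfect fifth down from A2 is D2.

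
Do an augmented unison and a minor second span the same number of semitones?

Both span 1 semitone: an augmented unison and a minor second are the same chromatic distance.

Yes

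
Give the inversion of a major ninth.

minor 7th

First reduce the compound major ninth to its simple form, a major second.
The rule of nine gives the new number: 9 − 2 = 7, so a second becomes a seventh.
Quality inverts too: major becomes minor. That makes the inversion a minor seventh.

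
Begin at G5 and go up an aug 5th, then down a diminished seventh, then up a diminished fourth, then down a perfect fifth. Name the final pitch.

Up an augmented fifth from G5: D#6 (8 semitones up).
Down a diminished seventh from D#6: E##5 (9 semitones down).
A diminished fourth up from E##5 is A#5.
A perfect fifth down from A#5 is D#5.

D#5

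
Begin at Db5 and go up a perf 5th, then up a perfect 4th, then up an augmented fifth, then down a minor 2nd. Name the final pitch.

G#6

A perfect fifth up from Db5 is Ab5.
A perfect fourth up from Ab5 is Db6.
Up an augmented fifth from Db6: A6 (8 semitones up).
Down a minor second from A6: G#6 (1 semitone down).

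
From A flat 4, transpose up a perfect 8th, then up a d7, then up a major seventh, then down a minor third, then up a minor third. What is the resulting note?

F flat 7

A perfect octave up from Ab4 is Ab5.
A diminished seventh up from Ab5 is Gbb6.
Gbb6 up a major seventh → Fb7 (11 semitones).
Down a minor third from Fb7: Db7 (3 semitones down).
Up a minor third from Db7: Fb7 (3 semitones up).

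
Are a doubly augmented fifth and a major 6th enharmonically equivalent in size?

Yes

A doubly augmented fifth spans 9 semitones, and a major sixth also spans 9 semitones — they're enharmonic.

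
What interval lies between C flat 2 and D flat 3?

C to D spans two letter names (C-D), plus an octave: a ninth.
Cb2 to Db3 is 14 semitones, matching the major ninth exactly, so the quality is major.
(Equivalently, a compound major second: a major second plus an octave.)

M9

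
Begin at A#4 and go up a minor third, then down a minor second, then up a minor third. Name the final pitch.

A#4 up a minor third → C#5 (3 semitones).
Down a minor second from C#5: B#4 (1 semitone down).
Up a minor third from B#4: D#5 (3 semitones up).

D#5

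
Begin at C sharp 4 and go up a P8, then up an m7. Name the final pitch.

B 5

C#4 up a perfect octave → C#5 (12 semitones).
A minor seventh up from C#5 is B5.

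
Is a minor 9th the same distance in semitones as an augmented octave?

A minor ninth = 13 semitones = an augmented octave; enharmonically equal.

Yes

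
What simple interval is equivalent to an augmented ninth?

augmented second

Subtracting seven from the interval number removes an octave: 9 − 7 = 2.
So an augmented ninth is an octave plus an augmented second. The quality is unchanged.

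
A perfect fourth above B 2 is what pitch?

E 3

Counting four letter names up from B lands on E.
A perfect fourth is 5 semitones; 5 semitones up from B2 gives E3.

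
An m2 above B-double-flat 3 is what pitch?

C-double-flat 4

Two letter names up from B: C.
A minor second spans 1 semitone, so from Bbb3 the target pitch is Cbb4.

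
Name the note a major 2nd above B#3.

C##4

Two letter names up from B: C.
A major second is 2 semitones; 2 semitones up from B#3 gives C##4.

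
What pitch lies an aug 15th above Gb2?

A fifteenth keeps the letter name G, two octaves up from G.
An augmented fifteenth is 25 semitones; 25 semitones up from Gb2 gives G4.

G4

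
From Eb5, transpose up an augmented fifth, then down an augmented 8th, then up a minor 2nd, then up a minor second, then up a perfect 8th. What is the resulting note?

An augmented fifth up from Eb5 is B5.
An augmented octave down from B5 is Bb4.
Up a minor second from Bb4: Cb5 (1 semitone up).
A minor second up from Cb5 is Dbb5.
A perfect octave up from Dbb5 is Dbb6.

Dbb6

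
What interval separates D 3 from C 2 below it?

Descending from D3 to C2 is the same interval as ascending C2 to D3.
C to D spans two letter names (C-D), plus an octave, so the interval is some kind of ninth.
Counting semitones, C2→D3 is 14, which is the major ninth.
(Equivalently, a compound major second: a major second plus an octave.)

M9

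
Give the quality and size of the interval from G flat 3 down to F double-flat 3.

Descending from Gb3 to Fbb3 is the same interval as ascending Fbb3 to Gb3.
F to G spans two letter names (F-G) — that makes it a second of some quality.
Fbb3 to Gb3 spans 3 semitones — one semitone wider than the major second (2) — giving an augmented second.

augmented second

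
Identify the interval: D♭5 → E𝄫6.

D to E spans two letter names (D-E), plus an octave: a ninth.
A major ninth would be 14 semitones, but Db5 to Ebb6 is 13 — one semitone narrower, making it a minor ninth.
(Equivalently, a compound minor second: a minor second plus an octave.)

m9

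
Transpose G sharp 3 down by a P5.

Five letter names down from G: C.
A perfect fifth spans 7 semitones, so from G#3 the target pitch is C#3.

C sharp 3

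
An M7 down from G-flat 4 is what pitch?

A-double-flat 3

Counting seven letter names down from G lands on A.
Moving 11 semitones down from Gb4 (the size of a major seventh) reaches Abb3.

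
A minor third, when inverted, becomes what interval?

major 6th

Interval numbers invert to sum to nine: 3 + 6 = 9, so a third inverts to a sixth.
The quality also flips — minor becomes major — giving a major sixth.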